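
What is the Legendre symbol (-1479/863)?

Reduce the numerator: -1479 ≡ 247 (mod 863), so (-1479/863) = (247/863).
Both 247 ≡ 3 and 863 ≡ 3 (mod 4), so reciprocity gives (247/863) = -(863/247). Reduce: 863 ≡ 122 (mod 247). Now have -(122/247).
Factor out 2: 122 = 2·61. Since 247 ≡ 7 (mod 8), (2/247) = +1. Now have -(61/247).
61 ≡ 1 (mod 4), so quadratic reciprocity gives (61/247) = (247/61). Reduce: 247 ≡ 3 (mod 61). Now have -(3/61).
61 ≡ 1 (mod 4), so quadratic reciprocity gives (3/61) = (61/3). Reduce: 61 ≡ 1 (mod 3). Now have -(1/3).
(1/3) = 1. Collecting the sign factors: -1.

-1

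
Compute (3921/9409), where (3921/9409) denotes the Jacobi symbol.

1

(3921/9409)
  = (9409/3921)    [QR: 3921 ≡ 1 mod 4, sign kept]
  = (1567/3921)    [9409 ≡ 1567 mod 3921]
  = (3921/1567)    [QR: 3921 ≡ 1 mod 4, sign kept]
  = (787/1567)    [3921 ≡ 787 mod 1567]
  = -(1567/787)    [QR: both ≡ 3 mod 4, sign flips]
  = -(780/787)    [1567 ≡ 780 mod 787]
  = -(195/787)    [787 ≡ 3 mod 8 ⇒ (2/787)^2 = +1]
  = (787/195)    [QR: both ≡ 3 mod 4, sign flips]
  = (7/195)    [787 ≡ 7 mod 195]
  = -(195/7)    [QR: both ≡ 3 mod 4, sign flips]
  = -(6/7)    [195 ≡ 6 mod 7]
  = -(3/7)    [7 ≡ 7 mod 8 ⇒ (2/7) = +1]
  = (7/3)    [QR: both ≡ 3 mod 4, sign flips]
  = (1/3)    [7 ≡ 1 mod 3]
  = 1    [(1/3) = 1]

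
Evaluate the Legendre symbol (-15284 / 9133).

(-15284 / 9133)
  = (2982 / 9133)    [-15284 ≡ 2982 mod 9133]
  = -(1491 / 9133)    [9133 ≡ 5 mod 8 ⇒ (2 / 9133) = -1]
  = -(9133 / 1491)    [QR: 9133 ≡ 1 mod 4, sign kept]
  = -(187 / 1491)    [9133 ≡ 187 mod 1491]
  = (1491 / 187)    [QR: both ≡ 3 mod 4, sign flips]
  = (182 / 187)    [1491 ≡ 182 mod 187]
  = -(91 / 187)    [187 ≡ 3 mod 8 ⇒ (2 / 187) = -1]
  = (187 / 91)    [QR: both ≡ 3 mod 4, sign flips]
  = (5 / 91)    [187 ≡ 5 mod 91]
  = (91 / 5)    [QR: 5 ≡ 1 mod 4, sign kept]
  = (1 / 5)    [91 ≡ 1 mod 5]
  = 1    [(1 / 5) = 1]

1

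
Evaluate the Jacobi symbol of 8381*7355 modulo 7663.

By multiplicativity, (8381·7355|7663) = (8381|7663)·(7355|7663).
First factor (8381|7663):
(8381|7663)
  = (718|7663)    [8381 ≡ 718 mod 7663]
  = (359|7663)    [7663 ≡ 7 mod 8 ⇒ (2|7663) = +1]
  = -(7663|359)    [QR: both ≡ 3 mod 4, sign flips]
  = -(124|359)    [7663 ≡ 124 mod 359]
  = -(31|359)    [359 ≡ 7 mod 8 ⇒ (2|359)^2 = +1]
  = (359|31)    [QR: both ≡ 3 mod 4, sign flips]
  = (18|31)    [359 ≡ 18 mod 31]
  = (9|31)    [31 ≡ 7 mod 8 ⇒ (2|31) = +1]
  = (31|9)    [QR: 9 ≡ 1 mod 4, sign kept]
  = (4|9)    [31 ≡ 4 mod 9]
  = (1|9)    [9 ≡ 1 mod 8 ⇒ (2|9)^2 = +1]
  = 1    [(1|9) = 1]
Second factor (7355|7663):
(7355|7663)
  = -(7663|7355)    [QR: both ≡ 3 mod 4, sign flips]
  = -(308|7355)    [7663 ≡ 308 mod 7355]
  = -(77|7355)    [7355 ≡ 3 mod 8 ⇒ (2|7355)^2 = +1]
  = -(7355|77)    [QR: 77 ≡ 1 mod 4, sign kept]
  = -(40|77)    [7355 ≡ 40 mod 77]
  = (5|77)    [77 ≡ 5 mod 8 ⇒ (2|77)^3 = -1]
  = (77|5)    [QR: 5 ≡ 1 mod 4, sign kept]
  = (2|5)    [77 ≡ 2 mod 5]
  = -(1|5)    [5 ≡ 5 mod 8 ⇒ (2|5) = -1]
  = -1    [(1|5) = 1]
Product: (1)·(-1) = -1.

-1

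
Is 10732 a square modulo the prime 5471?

yes

Reduce the numerator: 10732 ≡ 5261 (mod 5471), so (10732/5471) = (5261/5471).
5261 ≡ 1 (mod 4), so quadratic reciprocity gives (5261/5471) = (5471/5261). Reduce: 5471 ≡ 210 (mod 5261). Now have (210/5261).
Factor out 2: 210 = 2·105. Since 5261 ≡ 5 (mod 8), (2/5261) = -1. Now have -(105/5261).
105 ≡ 1 (mod 4), so quadratic reciprocity gives (105/5261) = (5261/105). Reduce: 5261 ≡ 11 (mod 105). Now have -(11/105).
105 ≡ 1 (mod 4), so quadratic reciprocity gives (11/105) = (105/11). Reduce: 105 ≡ 6 (mod 11). Now have -(6/11).
Factor out 2: 6 = 2·3. Since 11 ≡ 3 (mod 8), (2/11) = -1. Now have (3/11).
Both 3 ≡ 3 and 11 ≡ 3 (mod 4), so reciprocity gives (3/11) = -(11/3). Reduce: 11 ≡ 2 (mod 3). Now have -(2/3).
Factor out 2: 2 = 2. Since 3 ≡ 3 (mod 8), (2/3) = -1. Now have (1/3).
(1/3) = 1. Collecting the sign factors: 1.
The Legendre symbol is 1, so x^2 ≡ 10732 (mod 5471) has solution.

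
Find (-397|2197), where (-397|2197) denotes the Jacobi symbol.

-1

(-397|2197)
  = (1800|2197)    [-397 ≡ 1800 mod 2197]
  = -(225|2197)    [2197 ≡ 5 mod 8 ⇒ (2|2197)^3 = -1]
  = -(2197|225)    [QR: 225 ≡ 1 mod 4, sign kept]
  = -(172|225)    [2197 ≡ 172 mod 225]
  = -(43|225)    [225 ≡ 1 mod 8 ⇒ (2|225)^2 = +1]
  = -(225|43)    [QR: 225 ≡ 1 mod 4, sign kept]
  = -(10|43)    [225 ≡ 10 mod 43]
  = (5|43)    [43 ≡ 3 mod 8 ⇒ (2|43) = -1]
  = (43|5)    [QR: 5 ≡ 1 mod 4, sign kept]
  = (3|5)    [43 ≡ 3 mod 5]
  = (5|3)    [QR: 5 ≡ 1 mod 4, sign kept]
  = (2|3)    [5 ≡ 2 mod 3]
  = -(1|3)    [3 ≡ 3 mod 8 ⇒ (2|3) = -1]
  = -1    [(1|3) = 1]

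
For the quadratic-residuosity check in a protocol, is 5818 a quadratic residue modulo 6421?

yes

Factor out 2: 5818 = 2·2909. Since 6421 ≡ 5 (mod 8), (2/6421) = -1. Now have -(2909/6421).
2909 ≡ 1 (mod 4), so quadratic reciprocity gives (2909/6421) = (6421/2909). Reduce: 6421 ≡ 603 (mod 2909). Now have -(603/2909).
2909 ≡ 1 (mod 4), so quadratic reciprocity gives (603/2909) = (2909/603). Reduce: 2909 ≡ 497 (mod 603). Now have -(497/603).
497 ≡ 1 (mod 4), so quadratic reciprocity gives (497/603) = (603/497). Reduce: 603 ≡ 106 (mod 497). Now have -(106/497).
Factor out 2: 106 = 2·53. Since 497 ≡ 1 (mod 8), (2/497) = +1. Now have -(53/497).
53 ≡ 1 (mod 4), so quadratic reciprocity gives (53/497) = (497/53). Reduce: 497 ≡ 20 (mod 53). Now have -(20/53).
Factor out 2: 20 = 2^2·5. Since 53 ≡ 5 (mod 8), (2/53) = -1, and (2/53)^2 = +1. Now have -(5/53).
5 ≡ 1 (mod 4), so quadratic reciprocity gives (5/53) = (53/5). Reduce: 53 ≡ 3 (mod 5). Now have -(3/5).
5 ≡ 1 (mod 4), so quadratic reciprocity gives (3/5) = (5/3). Reduce: 5 ≡ 2 (mod 3). Now have -(2/3).
Factor out 2: 2 = 2. Since 3 ≡ 3 (mod 8), (2/3) = -1. Now have (1/3).
(1/3) = 1. Collecting the sign factors: 1.
The Legendre symbol is 1, so x^2 ≡ 5818 (mod 6421) has solution.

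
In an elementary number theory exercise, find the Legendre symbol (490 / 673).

-1

Factor out 2: 490 = 2·245. Since 673 ≡ 1 (mod 8), (2 / 673) = +1. Now have (245 / 673).
245 ≡ 1 (mod 4), so quadratic reciprocity gives (245 / 673) = (673 / 245). Reduce: 673 ≡ 183 (mod 245). Now have (183 / 245).
245 ≡ 1 (mod 4), so quadratic reciprocity gives (183 / 245) = (245 / 183). Reduce: 245 ≡ 62 (mod 183). Now have (62 / 183).
Factor out 2: 62 = 2·31. Since 183 ≡ 7 (mod 8), (2 / 183) = +1. Now have (31 / 183).
Both 31 ≡ 3 and 183 ≡ 3 (mod 4), so reciprocity gives (31 / 183) = -(183 / 31). Reduce: 183 ≡ 28 (mod 31). Now have -(28 / 31).
Factor out 2: 28 = 2^2·7. Since 31 ≡ 7 (mod 8), (2 / 31) = +1, and (2 / 31)^2 = +1. Now have -(7 / 31).
Both 7 ≡ 3 and 31 ≡ 3 (mod 4), so reciprocity gives (7 / 31) = -(31 / 7). Reduce: 31 ≡ 3 (mod 7). Now have (3 / 7).
Both 3 ≡ 3 and 7 ≡ 3 (mod 4), so reciprocity gives (3 / 7) = -(7 / 3). Reduce: 7 ≡ 1 (mod 3). Now have -(1 / 3).
(1 / 3) = 1. Collecting the sign factors: -1.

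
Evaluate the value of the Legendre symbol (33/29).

1

Reduce the numerator: 33 ≡ 4 (mod 29), so (33/29) = (4/29).
Factor out 2: 4 = 2^2. Since 29 ≡ 5 (mod 8), (2/29) = -1, and (2/29)^2 = +1. Now have (1/29).
(1/29) = 1. Collecting the sign factors: 1.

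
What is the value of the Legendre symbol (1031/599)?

(1031/599)
  = (432/599)    [1031 ≡ 432 mod 599]
  = (27/599)    [599 ≡ 7 mod 8 ⇒ (2/599)^4 = +1]
  = -(599/27)    [QR: both ≡ 3 mod 4, sign flips]
  = -(5/27)    [599 ≡ 5 mod 27]
  = -(27/5)    [QR: 5 ≡ 1 mod 4, sign kept]
  = -(2/5)    [27 ≡ 2 mod 5]
  = (1/5)    [5 ≡ 5 mod 8 ⇒ (2/5) = -1]
  = 1    [(1/5) = 1]

1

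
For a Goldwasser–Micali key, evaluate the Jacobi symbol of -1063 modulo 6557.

Reduce the numerator: -1063 ≡ 5494 (mod 6557), so (-1063 / 6557) = (5494 / 6557).
Factor out 2: 5494 = 2·2747. Since 6557 ≡ 5 (mod 8), (2 / 6557) = -1. Now have -(2747 / 6557).
6557 ≡ 1 (mod 4), so quadratic reciprocity gives (2747 / 6557) = (6557 / 2747). Reduce: 6557 ≡ 1063 (mod 2747). Now have -(1063 / 2747).
Both 1063 ≡ 3 and 2747 ≡ 3 (mod 4), so reciprocity gives (1063 / 2747) = -(2747 / 1063). Reduce: 2747 ≡ 621 (mod 1063). Now have (621 / 1063).
621 ≡ 1 (mod 4), so quadratic reciprocity gives (621 / 1063) = (1063 / 621). Reduce: 1063 ≡ 442 (mod 621). Now have (442 / 621).
Factor out 2: 442 = 2·221. Since 621 ≡ 5 (mod 8), (2 / 621) = -1. Now have -(221 / 621).
221 ≡ 1 (mod 4), so quadratic reciprocity gives (221 / 621) = (621 / 221). Reduce: 621 ≡ 179 (mod 221). Now have -(179 / 221).
221 ≡ 1 (mod 4), so quadratic reciprocity gives (179 / 221) = (221 / 179). Reduce: 221 ≡ 42 (mod 179). Now have -(42 / 179).
Factor out 2: 42 = 2·21. Since 179 ≡ 3 (mod 8), (2 / 179) = -1. Now have (21 / 179).
21 ≡ 1 (mod 4), so quadratic reciprocity gives (21 / 179) = (179 / 21). Reduce: 179 ≡ 11 (mod 21). Now have (11 / 21).
21 ≡ 1 (mod 4), so quadratic reciprocity gives (11 / 21) = (21 / 11). Reduce: 21 ≡ 10 (mod 11). Now have (10 / 11).
Factor out 2: 10 = 2·5. Since 11 ≡ 3 (mod 8), (2 / 11) = -1. Now have -(5 / 11).
5 ≡ 1 (mod 4), so quadratic reciprocity gives (5 / 11) = (11 / 5). Reduce: 11 ≡ 1 (mod 5). Now have -(1 / 5).
(1 / 5) = 1. Collecting the sign factors: -1.

-1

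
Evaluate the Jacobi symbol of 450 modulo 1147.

Factor out 2: 450 = 2·225. Since 1147 ≡ 3 (mod 8), (2 / 1147) = -1. Now have -(225 / 1147).
225 ≡ 1 (mod 4), so quadratic reciprocity gives (225 / 1147) = (1147 / 225). Reduce: 1147 ≡ 22 (mod 225). Now have -(22 / 225).
Factor out 2: 22 = 2·11. Since 225 ≡ 1 (mod 8), (2 / 225) = +1. Now have -(11 / 225).
225 ≡ 1 (mod 4), so quadratic reciprocity gives (11 / 225) = (225 / 11). Reduce: 225 ≡ 5 (mod 11). Now have -(5 / 11).
5 ≡ 1 (mod 4), so quadratic reciprocity gives (5 / 11) = (11 / 5). Reduce: 11 ≡ 1 (mod 5). Now have -(1 / 5).
(1 / 5) = 1. Collecting the sign factors: -1.

-1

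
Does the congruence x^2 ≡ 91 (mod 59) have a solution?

no

Reduce the numerator: 91 ≡ 32 (mod 59), so (91/59) = (32/59).
Factor out 2: 32 = 2^5. Since 59 ≡ 3 (mod 8), (2/59) = -1, and (2/59)^5 = -1. Now have -(1/59).
(1/59) = 1. Collecting the sign factors: -1.
The Legendre symbol is -1, so x^2 ≡ 91 (mod 59) has no solution.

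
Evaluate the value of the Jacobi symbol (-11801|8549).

-1

(-11801|8549)
  = (5297|8549)    [-11801 ≡ 5297 mod 8549]
  = (8549|5297)    [QR: 5297 ≡ 1 mod 4, sign kept]
  = (3252|5297)    [8549 ≡ 3252 mod 5297]
  = (813|5297)    [5297 ≡ 1 mod 8 ⇒ (2|5297)^2 = +1]
  = (5297|813)    [QR: 813 ≡ 1 mod 4, sign kept]
  = (419|813)    [5297 ≡ 419 mod 813]
  = (813|419)    [QR: 813 ≡ 1 mod 4, sign kept]
  = (394|419)    [813 ≡ 394 mod 419]
  = -(197|419)    [419 ≡ 3 mod 8 ⇒ (2|419) = -1]
  = -(419|197)    [QR: 197 ≡ 1 mod 4, sign kept]
  = -(25|197)    [419 ≡ 25 mod 197]
  = -(197|25)    [QR: 25 ≡ 1 mod 4, sign kept]
  = -(22|25)    [197 ≡ 22 mod 25]
  = -(11|25)    [25 ≡ 1 mod 8 ⇒ (2|25) = +1]
  = -(25|11)    [QR: 25 ≡ 1 mod 4, sign kept]
  = -(3|11)    [25 ≡ 3 mod 11]
  = (11|3)    [QR: both ≡ 3 mod 4, sign flips]
  = (2|3)    [11 ≡ 2 mod 3]
  = -(1|3)    [3 ≡ 3 mod 8 ⇒ (2|3) = -1]
  = -1    [(1|3) = 1]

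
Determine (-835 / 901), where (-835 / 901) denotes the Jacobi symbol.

1

Reduce the numerator: -835 ≡ 66 (mod 901), so (-835 / 901) = (66 / 901).
Factor out 2: 66 = 2·33. Since 901 ≡ 5 (mod 8), (2 / 901) = -1. Now have -(33 / 901).
33 ≡ 1 (mod 4), so quadratic reciprocity gives (33 / 901) = (901 / 33). Reduce: 901 ≡ 10 (mod 33). Now have -(10 / 33).
Factor out 2: 10 = 2·5. Since 33 ≡ 1 (mod 8), (2 / 33) = +1. Now have -(5 / 33).
5 ≡ 1 (mod 4), so quadratic reciprocity gives (5 / 33) = (33 / 5). Reduce: 33 ≡ 3 (mod 5). Now have -(3 / 5).
5 ≡ 1 (mod 4), so quadratic reciprocity gives (3 / 5) = (5 / 3). Reduce: 5 ≡ 2 (mod 3). Now have -(2 / 3).
Factor out 2: 2 = 2. Since 3 ≡ 3 (mod 8), (2 / 3) = -1. Now have (1 / 3).
(1 / 3) = 1. Collecting the sign factors: 1.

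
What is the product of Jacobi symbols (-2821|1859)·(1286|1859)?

By multiplicativity, (-2821·1286|1859) = (-2821|1859)·(1286|1859).
First factor (-2821|1859):
(-2821|1859)
  = -(2821|1859)    [1859 ≡ 3 mod 4 ⇒ (-1|1859) = -1]
  = -(962|1859)    [2821 ≡ 962 mod 1859]
  = (481|1859)    [1859 ≡ 3 mod 8 ⇒ (2|1859) = -1]
  = (1859|481)    [QR: 481 ≡ 1 mod 4, sign kept]
  = (416|481)    [1859 ≡ 416 mod 481]
  = (13|481)    [481 ≡ 1 mod 8 ⇒ (2|481)^5 = +1]
  = (481|13)    [QR: 13 ≡ 1 mod 4, sign kept]
  = (0|13)    [481 ≡ 0 mod 13]
  = 0    [numerator 0, gcd > 1]
Second factor (1286|1859):
(1286|1859)
  = -(643|1859)    [1859 ≡ 3 mod 8 ⇒ (2|1859) = -1]
  = (1859|643)    [QR: both ≡ 3 mod 4, sign flips]
  = (573|643)    [1859 ≡ 573 mod 643]
  = (643|573)    [QR: 573 ≡ 1 mod 4, sign kept]
  = (70|573)    [643 ≡ 70 mod 573]
  = -(35|573)    [573 ≡ 5 mod 8 ⇒ (2|573) = -1]
  = -(573|35)    [QR: 573 ≡ 1 mod 4, sign kept]
  = -(13|35)    [573 ≡ 13 mod 35]
  = -(35|13)    [QR: 13 ≡ 1 mod 4, sign kept]
  = -(9|13)    [35 ≡ 9 mod 13]
  = -(13|9)    [QR: 9 ≡ 1 mod 4, sign kept]
  = -(4|9)    [13 ≡ 4 mod 9]
  = -(1|9)    [9 ≡ 1 mod 8 ⇒ (2|9)^2 = +1]
  = -1    [(1|9) = 1]
Product: (0)·(-1) = 0.

0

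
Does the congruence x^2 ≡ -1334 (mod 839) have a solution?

Pull out -1: (-1334/839) = (-1/839)·(1334/839). Since 839 ≡ 3 (mod 4), (-1/839) = -1. Now have -(1334/839).
Reduce the numerator: 1334 ≡ 495 (mod 839), so (1334/839) = (495/839).
Both 495 ≡ 3 and 839 ≡ 3 (mod 4), so reciprocity gives (495/839) = -(839/495). Reduce: 839 ≡ 344 (mod 495). Now have (344/495).
Factor out 2: 344 = 2^3·43. Since 495 ≡ 7 (mod 8), (2/495) = +1, and (2/495)^3 = +1. Now have (43/495).
Both 43 ≡ 3 and 495 ≡ 3 (mod 4), so reciprocity gives (43/495) = -(495/43). Reduce: 495 ≡ 22 (mod 43). Now have -(22/43).
Factor out 2: 22 = 2·11. Since 43 ≡ 3 (mod 8), (2/43) = -1. Now have (11/43).
Both 11 ≡ 3 and 43 ≡ 3 (mod 4), so reciprocity gives (11/43) = -(43/11). Reduce: 43 ≡ 10 (mod 11). Now have -(10/11).
Factor out 2: 10 = 2·5. Since 11 ≡ 3 (mod 8), (2/11) = -1. Now have (5/11).
5 ≡ 1 (mod 4), so quadratic reciprocity gives (5/11) = (11/5). Reduce: 11 ≡ 1 (mod 5). Now have (1/5).
(1/5) = 1. Collecting the sign factors: 1.
(-1334/839) = 1, and 839 is prime, so -1334 is a quadratic residue mod 839.

yes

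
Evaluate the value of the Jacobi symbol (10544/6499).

-1

Reduce the numerator: 10544 ≡ 4045 (mod 6499), so (10544/6499) = (4045/6499).
4045 ≡ 1 (mod 4), so quadratic reciprocity gives (4045/6499) = (6499/4045). Reduce: 6499 ≡ 2454 (mod 4045). Now have (2454/4045).
Factor out 2: 2454 = 2·1227. Since 4045 ≡ 5 (mod 8), (2/4045) = -1. Now have -(1227/4045).
4045 ≡ 1 (mod 4), so quadratic reciprocity gives (1227/4045) = (4045/1227). Reduce: 4045 ≡ 364 (mod 1227). Now have -(364/1227).
Factor out 2: 364 = 2^2·91. Since 1227 ≡ 3 (mod 8), (2/1227) = -1, and (2/1227)^2 = +1. Now have -(91/1227).
Both 91 ≡ 3 and 1227 ≡ 3 (mod 4), so reciprocity gives (91/1227) = -(1227/91). Reduce: 1227 ≡ 44 (mod 91). Now have (44/91).
Factor out 2: 44 = 2^2·11. Since 91 ≡ 3 (mod 8), (2/91) = -1, and (2/91)^2 = +1. Now have (11/91).
Both 11 ≡ 3 and 91 ≡ 3 (mod 4), so reciprocity gives (11/91) = -(91/11). Reduce: 91 ≡ 3 (mod 11). Now have -(3/11).
Both 3 ≡ 3 and 11 ≡ 3 (mod 4), so reciprocity gives (3/11) = -(11/3). Reduce: 11 ≡ 2 (mod 3). Now have (2/3).
Factor out 2: 2 = 2. Since 3 ≡ 3 (mod 8), (2/3) = -1. Now have -(1/3).
(1/3) = 1. Collecting the sign factors: -1.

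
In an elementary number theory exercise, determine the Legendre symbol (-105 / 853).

1

Reduce the numerator: -105 ≡ 748 (mod 853), so (-105 / 853) = (748 / 853).
Factor out 2: 748 = 2^2·187. Since 853 ≡ 5 (mod 8), (2 / 853) = -1, and (2 / 853)^2 = +1. Now have (187 / 853).
853 ≡ 1 (mod 4), so quadratic reciprocity gives (187 / 853) = (853 / 187). Reduce: 853 ≡ 105 (mod 187). Now have (105 / 187).
105 ≡ 1 (mod 4), so quadratic reciprocity gives (105 / 187) = (187 / 105). Reduce: 187 ≡ 82 (mod 105). Now have (82 / 105).
Factor out 2: 82 = 2·41. Since 105 ≡ 1 (mod 8), (2 / 105) = +1. Now have (41 / 105).
41 ≡ 1 (mod 4), so quadratic reciprocity gives (41 / 105) = (105 / 41). Reduce: 105 ≡ 23 (mod 41). Now have (23 / 41).
41 ≡ 1 (mod 4), so quadratic reciprocity gives (23 / 41) = (41 / 23). Reduce: 41 ≡ 18 (mod 23). Now have (18 / 23).
Factor out 2: 18 = 2·9. Since 23 ≡ 7 (mod 8), (2 / 23) = +1. Now have (9 / 23).
9 ≡ 1 (mod 4), so quadratic reciprocity gives (9 / 23) = (23 / 9). Reduce: 23 ≡ 5 (mod 9). Now have (5 / 9).
5 ≡ 1 (mod 4), so quadratic reciprocity gives (5 / 9) = (9 / 5). Reduce: 9 ≡ 4 (mod 5). Now have (4 / 5).
Factor out 2: 4 = 2^2. Since 5 ≡ 5 (mod 8), (2 / 5) = -1, and (2 / 5)^2 = +1. Now have (1 / 5).
(1 / 5) = 1. Collecting the sign factors: 1.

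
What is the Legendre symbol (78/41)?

1

(78/41)
  = (37/41)    [78 ≡ 37 mod 41]
  = (41/37)    [QR: 37 ≡ 1 mod 4, sign kept]
  = (4/37)    [41 ≡ 4 mod 37]
  = (1/37)    [37 ≡ 5 mod 8 ⇒ (2/37)^2 = +1]
  = 1    [(1/37) = 1]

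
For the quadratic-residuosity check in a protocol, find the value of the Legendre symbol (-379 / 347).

(-379 / 347)
  = (315 / 347)    [-379 ≡ 315 mod 347]
  = -(347 / 315)    [QR: both ≡ 3 mod 4, sign flips]
  = -(32 / 315)    [347 ≡ 32 mod 315]
  = (1 / 315)    [315 ≡ 3 mod 8 ⇒ (2 / 315)^5 = -1]
  = 1    [(1 / 315) = 1]

1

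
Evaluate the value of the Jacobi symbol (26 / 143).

Factor out 2: 26 = 2·13. Since 143 ≡ 7 (mod 8), (2 / 143) = +1. Now have (13 / 143).
13 ≡ 1 (mod 4), so quadratic reciprocity gives (13 / 143) = (143 / 13). Reduce: 143 ≡ 0 (mod 13). Now have (0 / 13).
The numerator is now 0 with denominator 13 > 1: the symbol is 0.

0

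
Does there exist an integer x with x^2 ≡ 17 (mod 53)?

17 ≡ 1 (mod 4), so quadratic reciprocity gives (17/53) = (53/17). Reduce: 53 ≡ 2 (mod 17). Now have (2/17).
Factor out 2: 2 = 2. Since 17 ≡ 1 (mod 8), (2/17) = +1. Now have (1/17).
(1/17) = 1. Collecting the sign factors: 1.
(17/53) = 1, and 53 is prime, so 17 is a quadratic residue mod 53.

yes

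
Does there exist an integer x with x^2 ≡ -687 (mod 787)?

(-687/787)
  = (100/787)    [-687 ≡ 100 mod 787]
  = (25/787)    [787 ≡ 3 mod 8 ⇒ (2/787)^2 = +1]
  = (787/25)    [QR: 25 ≡ 1 mod 4, sign kept]
  = (12/25)    [787 ≡ 12 mod 25]
  = (3/25)    [25 ≡ 1 mod 8 ⇒ (2/25)^2 = +1]
  = (25/3)    [QR: 25 ≡ 1 mod 4, sign kept]
  = (1/3)    [25 ≡ 1 mod 3]
  = 1    [(1/3) = 1]
The Legendre symbol is 1, so x^2 ≡ -687 (mod 787) has solution.

yes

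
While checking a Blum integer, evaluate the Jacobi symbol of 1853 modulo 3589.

(1853/3589)
  = (3589/1853)    [QR: 1853 ≡ 1 mod 4, sign kept]
  = (1736/1853)    [3589 ≡ 1736 mod 1853]
  = -(217/1853)    [1853 ≡ 5 mod 8 ⇒ (2/1853)^3 = -1]
  = -(1853/217)    [QR: 217 ≡ 1 mod 4, sign kept]
  = -(117/217)    [1853 ≡ 117 mod 217]
  = -(217/117)    [QR: 117 ≡ 1 mod 4, sign kept]
  = -(100/117)    [217 ≡ 100 mod 117]
  = -(25/117)    [117 ≡ 5 mod 8 ⇒ (2/117)^2 = +1]
  = -(117/25)    [QR: 25 ≡ 1 mod 4, sign kept]
  = -(17/25)    [117 ≡ 17 mod 25]
  = -(25/17)    [QR: 17 ≡ 1 mod 4, sign kept]
  = -(8/17)    [25 ≡ 8 mod 17]
  = -(1/17)    [17 ≡ 1 mod 8 ⇒ (2/17)^3 = +1]
  = -1    [(1/17) = 1]

-1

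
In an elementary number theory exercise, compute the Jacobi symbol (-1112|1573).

-1

(-1112|1573)
  = (461|1573)    [-1112 ≡ 461 mod 1573]
  = (1573|461)    [QR: 461 ≡ 1 mod 4, sign kept]
  = (190|461)    [1573 ≡ 190 mod 461]
  = -(95|461)    [461 ≡ 5 mod 8 ⇒ (2|461) = -1]
  = -(461|95)    [QR: 461 ≡ 1 mod 4, sign kept]
  = -(81|95)    [461 ≡ 81 mod 95]
  = -(95|81)    [QR: 81 ≡ 1 mod 4, sign kept]
  = -(14|81)    [95 ≡ 14 mod 81]
  = -(7|81)    [81 ≡ 1 mod 8 ⇒ (2|81) = +1]
  = -(81|7)    [QR: 81 ≡ 1 mod 4, sign kept]
  = -(4|7)    [81 ≡ 4 mod 7]
  = -(1|7)    [7 ≡ 7 mod 8 ⇒ (2|7)^2 = +1]
  = -1    [(1|7) = 1]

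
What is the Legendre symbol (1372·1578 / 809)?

1

By multiplicativity, (1372·1578 / 809) = (1372 / 809)·(1578 / 809).
First factor (1372 / 809):
Reduce the numerator: 1372 ≡ 563 (mod 809), so (1372 / 809) = (563 / 809).
809 ≡ 1 (mod 4), so quadratic reciprocity gives (563 / 809) = (809 / 563). Reduce: 809 ≡ 246 (mod 563). Now have (246 / 563).
Factor out 2: 246 = 2·123. Since 563 ≡ 3 (mod 8), (2 / 563) = -1. Now have -(123 / 563).
Both 123 ≡ 3 and 563 ≡ 3 (mod 4), so reciprocity gives (123 / 563) = -(563 / 123). Reduce: 563 ≡ 71 (mod 123). Now have (71 / 123).
Both 71 ≡ 3 and 123 ≡ 3 (mod 4), so reciprocity gives (71 / 123) = -(123 / 71). Reduce: 123 ≡ 52 (mod 71). Now have -(52 / 71).
Factor out 2: 52 = 2^2·13. Since 71 ≡ 7 (mod 8), (2 / 71) = +1, and (2 / 71)^2 = +1. Now have -(13 / 71).
13 ≡ 1 (mod 4), so quadratic reciprocity gives (13 / 71) = (71 / 13). Reduce: 71 ≡ 6 (mod 13). Now have -(6 / 13).
Factor out 2: 6 = 2·3. Since 13 ≡ 5 (mod 8), (2 / 13) = -1. Now have (3 / 13).
13 ≡ 1 (mod 4), so quadratic reciprocity gives (3 / 13) = (13 / 3). Reduce: 13 ≡ 1 (mod 3). Now have (1 / 3).
(1 / 3) = 1. Collecting the sign factors: 1.
Second factor (1578 / 809):
Reduce the numerator: 1578 ≡ 769 (mod 809), so (1578 / 809) = (769 / 809).
769 ≡ 1 (mod 4), so quadratic reciprocity gives (769 / 809) = (809 / 769). Reduce: 809 ≡ 40 (mod 769). Now have (40 / 769).
Factor out 2: 40 = 2^3·5. Since 769 ≡ 1 (mod 8), (2 / 769) = +1, and (2 / 769)^3 = +1. Now have (5 / 769).
5 ≡ 1 (mod 4), so quadratic reciprocity gives (5 / 769) = (769 / 5). Reduce: 769 ≡ 4 (mod 5). Now have (4 / 5).
Factor out 2: 4 = 2^2. Since 5 ≡ 5 (mod 8), (2 / 5) = -1, and (2 / 5)^2 = +1. Now have (1 / 5).
(1 / 5) = 1. Collecting the sign factors: 1.
Product: (1)·(1) = 1.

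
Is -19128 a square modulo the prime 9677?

no

(-19128/9677)
  = (19128/9677)    [9677 ≡ 1 mod 4 ⇒ (-1/9677) = +1]
  = (9451/9677)    [19128 ≡ 9451 mod 9677]
  = (9677/9451)    [QR: 9677 ≡ 1 mod 4, sign kept]
  = (226/9451)    [9677 ≡ 226 mod 9451]
  = -(113/9451)    [9451 ≡ 3 mod 8 ⇒ (2/9451) = -1]
  = -(9451/113)    [QR: 113 ≡ 1 mod 4, sign kept]
  = -(72/113)    [9451 ≡ 72 mod 113]
  = -(9/113)    [113 ≡ 1 mod 8 ⇒ (2/113)^3 = +1]
  = -(113/9)    [QR: 9 ≡ 1 mod 4, sign kept]
  = -(5/9)    [113 ≡ 5 mod 9]
  = -(9/5)    [QR: 5 ≡ 1 mod 4, sign kept]
  = -(4/5)    [9 ≡ 4 mod 5]
  = -(1/5)    [5 ≡ 5 mod 8 ⇒ (2/5)^2 = +1]
  = -1    [(1/5) = 1]
The Legendre symbol is -1, so x^2 ≡ -19128 (mod 9677) has no solution.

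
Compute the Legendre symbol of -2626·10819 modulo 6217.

By multiplicativity, (-2626·10819 / 6217) = (-2626 / 6217)·(10819 / 6217).
First factor (-2626 / 6217):
(-2626 / 6217)
  = (2626 / 6217)    [6217 ≡ 1 mod 4 ⇒ (-1 / 6217) = +1]
  = (1313 / 6217)    [6217 ≡ 1 mod 8 ⇒ (2 / 6217) = +1]
  = (6217 / 1313)    [QR: 1313 ≡ 1 mod 4, sign kept]
  = (965 / 1313)    [6217 ≡ 965 mod 1313]
  = (1313 / 965)    [QR: 965 ≡ 1 mod 4, sign kept]
  = (348 / 965)    [1313 ≡ 348 mod 965]
  = (87 / 965)    [965 ≡ 5 mod 8 ⇒ (2 / 965)^2 = +1]
  = (965 / 87)    [QR: 965 ≡ 1 mod 4, sign kept]
  = (8 / 87)    [965 ≡ 8 mod 87]
  = (1 / 87)    [87 ≡ 7 mod 8 ⇒ (2 / 87)^3 = +1]
  = 1    [(1 / 87) = 1]
Second factor (10819 / 6217):
(10819 / 6217)
  = (4602 / 6217)    [10819 ≡ 4602 mod 6217]
  = (2301 / 6217)    [6217 ≡ 1 mod 8 ⇒ (2 / 6217) = +1]
  = (6217 / 2301)    [QR: 2301 ≡ 1 mod 4, sign kept]
  = (1615 / 2301)    [6217 ≡ 1615 mod 2301]
  = (2301 / 1615)    [QR: 2301 ≡ 1 mod 4, sign kept]
  = (686 / 1615)    [2301 ≡ 686 mod 1615]
  = (343 / 1615)    [1615 ≡ 7 mod 8 ⇒ (2 / 1615) = +1]
  = -(1615 / 343)    [QR: both ≡ 3 mod 4, sign flips]
  = -(243 / 343)    [1615 ≡ 243 mod 343]
  = (343 / 243)    [QR: both ≡ 3 mod 4, sign flips]
  = (100 / 243)    [343 ≡ 100 mod 243]
  = (25 / 243)    [243 ≡ 3 mod 8 ⇒ (2 / 243)^2 = +1]
  = (243 / 25)    [QR: 25 ≡ 1 mod 4, sign kept]
  = (18 / 25)    [243 ≡ 18 mod 25]
  = (9 / 25)    [25 ≡ 1 mod 8 ⇒ (2 / 25) = +1]
  = (25 / 9)    [QR: 9 ≡ 1 mod 4, sign kept]
  = (7 / 9)    [25 ≡ 7 mod 9]
  = (9 / 7)    [QR: 9 ≡ 1 mod 4, sign kept]
  = (2 / 7)    [9 ≡ 2 mod 7]
  = (1 / 7)    [7 ≡ 7 mod 8 ⇒ (2 / 7) = +1]
  = 1    [(1 / 7) = 1]
Product: (1)·(1) = 1.

1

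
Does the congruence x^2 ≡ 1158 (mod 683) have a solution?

yes

Reduce the numerator: 1158 ≡ 475 (mod 683), so (1158|683) = (475|683).
Both 475 ≡ 3 and 683 ≡ 3 (mod 4), so reciprocity gives (475|683) = -(683|475). Reduce: 683 ≡ 208 (mod 475). Now have -(208|475).
Factor out 2: 208 = 2^4·13. Since 475 ≡ 3 (mod 8), (2|475) = -1, and (2|475)^4 = +1. Now have -(13|475).
13 ≡ 1 (mod 4), so quadratic reciprocity gives (13|475) = (475|13). Reduce: 475 ≡ 7 (mod 13). Now have -(7|13).
13 ≡ 1 (mod 4), so quadratic reciprocity gives (7|13) = (13|7). Reduce: 13 ≡ 6 (mod 7). Now have -(6|7).
Factor out 2: 6 = 2·3. Since 7 ≡ 7 (mod 8), (2|7) = +1. Now have -(3|7).
Both 3 ≡ 3 and 7 ≡ 3 (mod 4), so reciprocity gives (3|7) = -(7|3). Reduce: 7 ≡ 1 (mod 3). Now have (1|3).
(1|3) = 1. Collecting the sign factors: 1.
(1158|683) = 1, and 683 is prime, so 1158 is a quadratic residue mod 683.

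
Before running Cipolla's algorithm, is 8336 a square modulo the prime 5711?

yes

(8336/5711)
  = (2625/5711)    [8336 ≡ 2625 mod 5711]
  = (5711/2625)    [QR: 2625 ≡ 1 mod 4, sign kept]
  = (461/2625)    [5711 ≡ 461 mod 2625]
  = (2625/461)    [QR: 461 ≡ 1 mod 4, sign kept]
  = (320/461)    [2625 ≡ 320 mod 461]
  = (5/461)    [461 ≡ 5 mod 8 ⇒ (2/461)^6 = +1]
  = (461/5)    [QR: 5 ≡ 1 mod 4, sign kept]
  = (1/5)    [461 ≡ 1 mod 5]
  = 1    [(1/5) = 1]
(8336/5711) = 1, and 5711 is prime, so 8336 is a quadratic residue mod 5711.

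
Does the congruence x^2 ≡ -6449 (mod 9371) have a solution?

no

Reduce the numerator: -6449 ≡ 2922 (mod 9371), so (-6449/9371) = (2922/9371).
Factor out 2: 2922 = 2·1461. Since 9371 ≡ 3 (mod 8), (2/9371) = -1. Now have -(1461/9371).
1461 ≡ 1 (mod 4), so quadratic reciprocity gives (1461/9371) = (9371/1461). Reduce: 9371 ≡ 605 (mod 1461). Now have -(605/1461).
605 ≡ 1 (mod 4), so quadratic reciprocity gives (605/1461) = (1461/605). Reduce: 1461 ≡ 251 (mod 605). Now have -(251/605).
605 ≡ 1 (mod 4), so quadratic reciprocity gives (251/605) = (605/251). Reduce: 605 ≡ 103 (mod 251). Now have -(103/251).
Both 103 ≡ 3 and 251 ≡ 3 (mod 4), so reciprocity gives (103/251) = -(251/103). Reduce: 251 ≡ 45 (mod 103). Now have (45/103).
45 ≡ 1 (mod 4), so quadratic reciprocity gives (45/103) = (103/45). Reduce: 103 ≡ 13 (mod 45). Now have (13/45).
13 ≡ 1 (mod 4), so quadratic reciprocity gives (13/45) = (45/13). Reduce: 45 ≡ 6 (mod 13). Now have (6/13).
Factor out 2: 6 = 2·3. Since 13 ≡ 5 (mod 8), (2/13) = -1. Now have -(3/13).
13 ≡ 1 (mod 4), so quadratic reciprocity gives (3/13) = (13/3). Reduce: 13 ≡ 1 (mod 3). Now have -(1/3).
(1/3) = 1. Collecting the sign factors: -1.
The Legendre symbol is -1, so x^2 ≡ -6449 (mod 9371) has no solution.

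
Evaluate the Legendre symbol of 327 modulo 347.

(327 / 347)
  = -(347 / 327)    [QR: both ≡ 3 mod 4, sign flips]
  = -(20 / 327)    [347 ≡ 20 mod 327]
  = -(5 / 327)    [327 ≡ 7 mod 8 ⇒ (2 / 327)^2 = +1]
  = -(327 / 5)    [QR: 5 ≡ 1 mod 4, sign kept]
  = -(2 / 5)    [327 ≡ 2 mod 5]
  = (1 / 5)    [5 ≡ 5 mod 8 ⇒ (2 / 5) = -1]
  = 1    [(1 / 5) = 1]

1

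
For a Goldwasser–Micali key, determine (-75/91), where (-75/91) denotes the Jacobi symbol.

1

(-75/91)
  = (16/91)    [-75 ≡ 16 mod 91]
  = (1/91)    [91 ≡ 3 mod 8 ⇒ (2/91)^4 = +1]
  = 1    [(1/91) = 1]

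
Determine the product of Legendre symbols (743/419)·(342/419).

1

By multiplicativity, (743·342/419) = (743/419)·(342/419).
First factor (743/419):
(743/419)
  = (324/419)    [743 ≡ 324 mod 419]
  = (81/419)    [419 ≡ 3 mod 8 ⇒ (2/419)^2 = +1]
  = (419/81)    [QR: 81 ≡ 1 mod 4, sign kept]
  = (14/81)    [419 ≡ 14 mod 81]
  = (7/81)    [81 ≡ 1 mod 8 ⇒ (2/81) = +1]
  = (81/7)    [QR: 81 ≡ 1 mod 4, sign kept]
  = (4/7)    [81 ≡ 4 mod 7]
  = (1/7)    [7 ≡ 7 mod 8 ⇒ (2/7)^2 = +1]
  = 1    [(1/7) = 1]
Second factor (342/419):
(342/419)
  = -(171/419)    [419 ≡ 3 mod 8 ⇒ (2/419) = -1]
  = (419/171)    [QR: both ≡ 3 mod 4, sign flips]
  = (77/171)    [419 ≡ 77 mod 171]
  = (171/77)    [QR: 77 ≡ 1 mod 4, sign kept]
  = (17/77)    [171 ≡ 17 mod 77]
  = (77/17)    [QR: 17 ≡ 1 mod 4, sign kept]
  = (9/17)    [77 ≡ 9 mod 17]
  = (17/9)    [QR: 9 ≡ 1 mod 4, sign kept]
  = (8/9)    [17 ≡ 8 mod 9]
  = (1/9)    [9 ≡ 1 mod 8 ⇒ (2/9)^3 = +1]
  = 1    [(1/9) = 1]
Product: (1)·(1) = 1.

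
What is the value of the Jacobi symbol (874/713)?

(874/713)
  = (161/713)    [874 ≡ 161 mod 713]
  = (713/161)    [QR: 161 ≡ 1 mod 4, sign kept]
  = (69/161)    [713 ≡ 69 mod 161]
  = (161/69)    [QR: 69 ≡ 1 mod 4, sign kept]
  = (23/69)    [161 ≡ 23 mod 69]
  = (69/23)    [QR: 69 ≡ 1 mod 4, sign kept]
  = (0/23)    [69 ≡ 0 mod 23]
  = 0    [numerator 0, gcd > 1]

0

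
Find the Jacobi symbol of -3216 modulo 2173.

Pull out -1: (-3216|2173) = (-1|2173)·(3216|2173). Since 2173 ≡ 1 (mod 4), (-1|2173) = +1. Now have (3216|2173).
Reduce the numerator: 3216 ≡ 1043 (mod 2173), so (3216|2173) = (1043|2173).
2173 ≡ 1 (mod 4), so quadratic reciprocity gives (1043|2173) = (2173|1043). Reduce: 2173 ≡ 87 (mod 1043). Now have (87|1043).
Both 87 ≡ 3 and 1043 ≡ 3 (mod 4), so reciprocity gives (87|1043) = -(1043|87). Reduce: 1043 ≡ 86 (mod 87). Now have -(86|87).
Factor out 2: 86 = 2·43. Since 87 ≡ 7 (mod 8), (2|87) = +1. Now have -(43|87).
Both 43 ≡ 3 and 87 ≡ 3 (mod 4), so reciprocity gives (43|87) = -(87|43). Reduce: 87 ≡ 1 (mod 43). Now have (1|43).
(1|43) = 1. Collecting the sign factors: 1.

1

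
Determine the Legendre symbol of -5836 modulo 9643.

-1

(-5836/9643)
  = -(5836/9643)    [9643 ≡ 3 mod 4 ⇒ (-1/9643) = -1]
  = -(1459/9643)    [9643 ≡ 3 mod 8 ⇒ (2/9643)^2 = +1]
  = (9643/1459)    [QR: both ≡ 3 mod 4, sign flips]
  = (889/1459)    [9643 ≡ 889 mod 1459]
  = (1459/889)    [QR: 889 ≡ 1 mod 4, sign kept]
  = (570/889)    [1459 ≡ 570 mod 889]
  = (285/889)    [889 ≡ 1 mod 8 ⇒ (2/889) = +1]
  = (889/285)    [QR: 285 ≡ 1 mod 4, sign kept]
  = (34/285)    [889 ≡ 34 mod 285]
  = -(17/285)    [285 ≡ 5 mod 8 ⇒ (2/285) = -1]
  = -(285/17)    [QR: 17 ≡ 1 mod 4, sign kept]
  = -(13/17)    [285 ≡ 13 mod 17]
  = -(17/13)    [QR: 13 ≡ 1 mod 4, sign kept]
  = -(4/13)    [17 ≡ 4 mod 13]
  = -(1/13)    [13 ≡ 5 mod 8 ⇒ (2/13)^2 = +1]
  = -1    [(1/13) = 1]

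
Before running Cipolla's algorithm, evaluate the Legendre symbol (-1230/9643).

(-1230/9643)
  = (8413/9643)    [-1230 ≡ 8413 mod 9643]
  = (9643/8413)    [QR: 8413 ≡ 1 mod 4, sign kept]
  = (1230/8413)    [9643 ≡ 1230 mod 8413]
  = -(615/8413)    [8413 ≡ 5 mod 8 ⇒ (2/8413) = -1]
  = -(8413/615)    [QR: 8413 ≡ 1 mod 4, sign kept]
  = -(418/615)    [8413 ≡ 418 mod 615]
  = -(209/615)    [615 ≡ 7 mod 8 ⇒ (2/615) = +1]
  = -(615/209)    [QR: 209 ≡ 1 mod 4, sign kept]
  = -(197/209)    [615 ≡ 197 mod 209]
  = -(209/197)    [QR: 197 ≡ 1 mod 4, sign kept]
  = -(12/197)    [209 ≡ 12 mod 197]
  = -(3/197)    [197 ≡ 5 mod 8 ⇒ (2/197)^2 = +1]
  = -(197/3)    [QR: 197 ≡ 1 mod 4, sign kept]
  = -(2/3)    [197 ≡ 2 mod 3]
  = (1/3)    [3 ≡ 3 mod 8 ⇒ (2/3) = -1]
  = 1    [(1/3) = 1]

1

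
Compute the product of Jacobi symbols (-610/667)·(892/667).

By multiplicativity, (-610·892/667) = (-610/667)·(892/667).
First factor (-610/667):
Reduce the numerator: -610 ≡ 57 (mod 667), so (-610/667) = (57/667).
57 ≡ 1 (mod 4), so quadratic reciprocity gives (57/667) = (667/57). Reduce: 667 ≡ 40 (mod 57). Now have (40/57).
Factor out 2: 40 = 2^3·5. Since 57 ≡ 1 (mod 8), (2/57) = +1, and (2/57)^3 = +1. Now have (5/57).
5 ≡ 1 (mod 4), so quadratic reciprocity gives (5/57) = (57/5). Reduce: 57 ≡ 2 (mod 5). Now have (2/5).
Factor out 2: 2 = 2. Since 5 ≡ 5 (mod 8), (2/5) = -1. Now have -(1/5).
(1/5) = 1. Collecting the sign factors: -1.
Second factor (892/667):
Reduce the numerator: 892 ≡ 225 (mod 667), so (892/667) = (225/667).
225 ≡ 1 (mod 4), so quadratic reciprocity gives (225/667) = (667/225). Reduce: 667 ≡ 217 (mod 225). Now have (217/225).
217 ≡ 1 (mod 4), so quadratic reciprocity gives (217/225) = (225/217). Reduce: 225 ≡ 8 (mod 217). Now have (8/217).
Factor out 2: 8 = 2^3. Since 217 ≡ 1 (mod 8), (2/217) = +1, and (2/217)^3 = +1. Now have (1/217).
(1/217) = 1. Collecting the sign factors: 1.
Product: (-1)·(1) = -1.

-1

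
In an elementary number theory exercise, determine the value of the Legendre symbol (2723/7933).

7933 ≡ 1 (mod 4), so quadratic reciprocity gives (2723/7933) = (7933/2723). Reduce: 7933 ≡ 2487 (mod 2723). Now have (2487/2723).
Both 2487 ≡ 3 and 2723 ≡ 3 (mod 4), so reciprocity gives (2487/2723) = -(2723/2487). Reduce: 2723 ≡ 236 (mod 2487). Now have -(236/2487).
Factor out 2: 236 = 2^2·59. Since 2487 ≡ 7 (mod 8), (2/2487) = +1, and (2/2487)^2 = +1. Now have -(59/2487).
Both 59 ≡ 3 and 2487 ≡ 3 (mod 4), so reciprocity gives (59/2487) = -(2487/59). Reduce: 2487 ≡ 9 (mod 59). Now have (9/59).
9 ≡ 1 (mod 4), so quadratic reciprocity gives (9/59) = (59/9). Reduce: 59 ≡ 5 (mod 9). Now have (5/9).
5 ≡ 1 (mod 4), so quadratic reciprocity gives (5/9) = (9/5). Reduce: 9 ≡ 4 (mod 5). Now have (4/5).
Factor out 2: 4 = 2^2. Since 5 ≡ 5 (mod 8), (2/5) = -1, and (2/5)^2 = +1. Now have (1/5).
(1/5) = 1. Collecting the sign factors: 1.

1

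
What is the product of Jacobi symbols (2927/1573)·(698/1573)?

-1

By multiplicativity, (2927·698/1573) = (2927/1573)·(698/1573).
First factor (2927/1573):
(2927/1573)
  = (1354/1573)    [2927 ≡ 1354 mod 1573]
  = -(677/1573)    [1573 ≡ 5 mod 8 ⇒ (2/1573) = -1]
  = -(1573/677)    [QR: 677 ≡ 1 mod 4, sign kept]
  = -(219/677)    [1573 ≡ 219 mod 677]
  = -(677/219)    [QR: 677 ≡ 1 mod 4, sign kept]
  = -(20/219)    [677 ≡ 20 mod 219]
  = -(5/219)    [219 ≡ 3 mod 8 ⇒ (2/219)^2 = +1]
  = -(219/5)    [QR: 5 ≡ 1 mod 4, sign kept]
  = -(4/5)    [219 ≡ 4 mod 5]
  = -(1/5)    [5 ≡ 5 mod 8 ⇒ (2/5)^2 = +1]
  = -1    [(1/5) = 1]
Second factor (698/1573):
(698/1573)
  = -(349/1573)    [1573 ≡ 5 mod 8 ⇒ (2/1573) = -1]
  = -(1573/349)    [QR: 349 ≡ 1 mod 4, sign kept]
  = -(177/349)    [1573 ≡ 177 mod 349]
  = -(349/177)    [QR: 177 ≡ 1 mod 4, sign kept]
  = -(172/177)    [349 ≡ 172 mod 177]
  = -(43/177)    [177 ≡ 1 mod 8 ⇒ (2/177)^2 = +1]
  = -(177/43)    [QR: 177 ≡ 1 mod 4, sign kept]
  = -(5/43)    [177 ≡ 5 mod 43]
  = -(43/5)    [QR: 5 ≡ 1 mod 4, sign kept]
  = -(3/5)    [43 ≡ 3 mod 5]
  = -(5/3)    [QR: 5 ≡ 1 mod 4, sign kept]
  = -(2/3)    [5 ≡ 2 mod 3]
  = (1/3)    [3 ≡ 3 mod 8 ⇒ (2/3) = -1]
  = 1    [(1/3) = 1]
Product: (-1)·(1) = -1.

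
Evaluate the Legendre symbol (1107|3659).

(1107|3659)
  = -(3659|1107)    [QR: both ≡ 3 mod 4, sign flips]
  = -(338|1107)    [3659 ≡ 338 mod 1107]
  = (169|1107)    [1107 ≡ 3 mod 8 ⇒ (2|1107) = -1]
  = (1107|169)    [QR: 169 ≡ 1 mod 4, sign kept]
  = (93|169)    [1107 ≡ 93 mod 169]
  = (169|93)    [QR: 93 ≡ 1 mod 4, sign kept]
  = (76|93)    [169 ≡ 76 mod 93]
  = (19|93)    [93 ≡ 5 mod 8 ⇒ (2|93)^2 = +1]
  = (93|19)    [QR: 93 ≡ 1 mod 4, sign kept]
  = (17|19)    [93 ≡ 17 mod 19]
  = (19|17)    [QR: 17 ≡ 1 mod 4, sign kept]
  = (2|17)    [19 ≡ 2 mod 17]
  = (1|17)    [17 ≡ 1 mod 8 ⇒ (2|17) = +1]
  = 1    [(1|17) = 1]

1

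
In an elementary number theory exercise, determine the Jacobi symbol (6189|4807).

(6189|4807)
  = (1382|4807)    [6189 ≡ 1382 mod 4807]
  = (691|4807)    [4807 ≡ 7 mod 8 ⇒ (2|4807) = +1]
  = -(4807|691)    [QR: both ≡ 3 mod 4, sign flips]
  = -(661|691)    [4807 ≡ 661 mod 691]
  = -(691|661)    [QR: 661 ≡ 1 mod 4, sign kept]
  = -(30|661)    [691 ≡ 30 mod 661]
  = (15|661)    [661 ≡ 5 mod 8 ⇒ (2|661) = -1]
  = (661|15)    [QR: 661 ≡ 1 mod 4, sign kept]
  = (1|15)    [661 ≡ 1 mod 15]
  = 1    [(1|15) = 1]

1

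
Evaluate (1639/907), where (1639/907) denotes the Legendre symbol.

1

(1639/907)
  = (732/907)    [1639 ≡ 732 mod 907]
  = (183/907)    [907 ≡ 3 mod 8 ⇒ (2/907)^2 = +1]
  = -(907/183)    [QR: both ≡ 3 mod 4, sign flips]
  = -(175/183)    [907 ≡ 175 mod 183]
  = (183/175)    [QR: both ≡ 3 mod 4, sign flips]
  = (8/175)    [183 ≡ 8 mod 175]
  = (1/175)    [175 ≡ 7 mod 8 ⇒ (2/175)^3 = +1]
  = 1    [(1/175) = 1]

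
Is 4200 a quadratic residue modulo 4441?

no

(4200|4441)
  = (525|4441)    [4441 ≡ 1 mod 8 ⇒ (2|4441)^3 = +1]
  = (4441|525)    [QR: 525 ≡ 1 mod 4, sign kept]
  = (241|525)    [4441 ≡ 241 mod 525]
  = (525|241)    [QR: 241 ≡ 1 mod 4, sign kept]
  = (43|241)    [525 ≡ 43 mod 241]
  = (241|43)    [QR: 241 ≡ 1 mod 4, sign kept]
  = (26|43)    [241 ≡ 26 mod 43]
  = -(13|43)    [43 ≡ 3 mod 8 ⇒ (2|43) = -1]
  = -(43|13)    [QR: 13 ≡ 1 mod 4, sign kept]
  = -(4|13)    [43 ≡ 4 mod 13]
  = -(1|13)    [13 ≡ 5 mod 8 ⇒ (2|13)^2 = +1]
  = -1    [(1|13) = 1]
The Legendre symbol is -1, so x^2 ≡ 4200 (mod 4441) has no solution.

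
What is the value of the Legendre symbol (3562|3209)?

1

Reduce the numerator: 3562 ≡ 353 (mod 3209), so (3562|3209) = (353|3209).
353 ≡ 1 (mod 4), so quadratic reciprocity gives (353|3209) = (3209|353). Reduce: 3209 ≡ 32 (mod 353). Now have (32|353).
Factor out 2: 32 = 2^5. Since 353 ≡ 1 (mod 8), (2|353) = +1, and (2|353)^5 = +1. Now have (1|353).
(1|353) = 1. Collecting the sign factors: 1.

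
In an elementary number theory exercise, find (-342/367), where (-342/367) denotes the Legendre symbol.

(-342/367)
  = -(342/367)    [367 ≡ 3 mod 4 ⇒ (-1/367) = -1]
  = -(171/367)    [367 ≡ 7 mod 8 ⇒ (2/367) = +1]
  = (367/171)    [QR: both ≡ 3 mod 4, sign flips]
  = (25/171)    [367 ≡ 25 mod 171]
  = (171/25)    [QR: 25 ≡ 1 mod 4, sign kept]
  = (21/25)    [171 ≡ 21 mod 25]
  = (25/21)    [QR: 21 ≡ 1 mod 4, sign kept]
  = (4/21)    [25 ≡ 4 mod 21]
  = (1/21)    [21 ≡ 5 mod 8 ⇒ (2/21)^2 = +1]
  = 1    [(1/21) = 1]

1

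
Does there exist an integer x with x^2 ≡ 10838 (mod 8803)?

Reduce the numerator: 10838 ≡ 2035 (mod 8803), so (10838/8803) = (2035/8803).
Both 2035 ≡ 3 and 8803 ≡ 3 (mod 4), so reciprocity gives (2035/8803) = -(8803/2035). Reduce: 8803 ≡ 663 (mod 2035). Now have -(663/2035).
Both 663 ≡ 3 and 2035 ≡ 3 (mod 4), so reciprocity gives (663/2035) = -(2035/663). Reduce: 2035 ≡ 46 (mod 663). Now have (46/663).
Factor out 2: 46 = 2·23. Since 663 ≡ 7 (mod 8), (2/663) = +1. Now have (23/663).
Both 23 ≡ 3 and 663 ≡ 3 (mod 4), so reciprocity gives (23/663) = -(663/23). Reduce: 663 ≡ 19 (mod 23). Now have -(19/23).
Both 19 ≡ 3 and 23 ≡ 3 (mod 4), so reciprocity gives (19/23) = -(23/19). Reduce: 23 ≡ 4 (mod 19). Now have (4/19).
Factor out 2: 4 = 2^2. Since 19 ≡ 3 (mod 8), (2/19) = -1, and (2/19)^2 = +1. Now have (1/19).
(1/19) = 1. Collecting the sign factors: 1.
The Legendre symbol is 1, so x^2 ≡ 10838 (mod 8803) has solution.

yes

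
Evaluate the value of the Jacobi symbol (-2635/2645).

(-2635/2645)
  = (10/2645)    [-2635 ≡ 10 mod 2645]
  = -(5/2645)    [2645 ≡ 5 mod 8 ⇒ (2/2645) = -1]
  = -(2645/5)    [QR: 5 ≡ 1 mod 4, sign kept]
  = -(0/5)    [2645 ≡ 0 mod 5]
  = 0    [numerator 0, gcd > 1]

0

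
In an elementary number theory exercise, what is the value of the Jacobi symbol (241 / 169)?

1

(241 / 169)
  = (72 / 169)    [241 ≡ 72 mod 169]
  = (9 / 169)    [169 ≡ 1 mod 8 ⇒ (2 / 169)^3 = +1]
  = (169 / 9)    [QR: 9 ≡ 1 mod 4, sign kept]
  = (7 / 9)    [169 ≡ 7 mod 9]
  = (9 / 7)    [QR: 9 ≡ 1 mod 4, sign kept]
  = (2 / 7)    [9 ≡ 2 mod 7]
  = (1 / 7)    [7 ≡ 7 mod 8 ⇒ (2 / 7) = +1]
  = 1    [(1 / 7) = 1]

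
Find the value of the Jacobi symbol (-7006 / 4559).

-1

(-7006 / 4559)
  = -(7006 / 4559)    [4559 ≡ 3 mod 4 ⇒ (-1 / 4559) = -1]
  = -(2447 / 4559)    [7006 ≡ 2447 mod 4559]
  = (4559 / 2447)    [QR: both ≡ 3 mod 4, sign flips]
  = (2112 / 2447)    [4559 ≡ 2112 mod 2447]
  = (33 / 2447)    [2447 ≡ 7 mod 8 ⇒ (2 / 2447)^6 = +1]
  = (2447 / 33)    [QR: 33 ≡ 1 mod 4, sign kept]
  = (5 / 33)    [2447 ≡ 5 mod 33]
  = (33 / 5)    [QR: 5 ≡ 1 mod 4, sign kept]
  = (3 / 5)    [33 ≡ 3 mod 5]
  = (5 / 3)    [QR: 5 ≡ 1 mod 4, sign kept]
  = (2 / 3)    [5 ≡ 2 mod 3]
  = -(1 / 3)    [3 ≡ 3 mod 8 ⇒ (2 / 3) = -1]
  = -1    [(1 / 3) = 1]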